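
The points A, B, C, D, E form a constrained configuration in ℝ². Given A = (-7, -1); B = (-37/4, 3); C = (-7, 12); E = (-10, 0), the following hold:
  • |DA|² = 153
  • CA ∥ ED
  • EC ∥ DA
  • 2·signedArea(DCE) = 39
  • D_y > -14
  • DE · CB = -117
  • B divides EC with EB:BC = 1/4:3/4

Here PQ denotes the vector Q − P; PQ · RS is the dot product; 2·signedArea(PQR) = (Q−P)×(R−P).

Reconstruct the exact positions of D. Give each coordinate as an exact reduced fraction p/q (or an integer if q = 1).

D = (-10, -13)

1. D_x = -10  [EC ∥ DA ∩ CA ∥ ED]
2. D_y = -13  [EC ∥ DA ∩ CA ∥ ED]
   → D = (-10, -13)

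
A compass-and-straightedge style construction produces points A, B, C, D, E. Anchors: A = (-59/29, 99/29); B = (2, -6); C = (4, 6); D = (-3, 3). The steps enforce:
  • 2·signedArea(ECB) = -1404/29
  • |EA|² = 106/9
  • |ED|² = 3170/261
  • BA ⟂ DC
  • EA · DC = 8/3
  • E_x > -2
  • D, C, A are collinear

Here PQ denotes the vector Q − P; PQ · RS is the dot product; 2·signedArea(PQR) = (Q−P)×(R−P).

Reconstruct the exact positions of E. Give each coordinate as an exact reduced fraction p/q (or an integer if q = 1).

E = (-88/87, 4/29)

1. E_x = -88/87  [2·signedArea(ECB) = -1404/29 ∩ EA · DC = 8/3]
2. E_y = 4/29  [2·signedArea(ECB) = -1404/29 ∩ EA · DC = 8/3]
   → E = (-88/87, 4/29)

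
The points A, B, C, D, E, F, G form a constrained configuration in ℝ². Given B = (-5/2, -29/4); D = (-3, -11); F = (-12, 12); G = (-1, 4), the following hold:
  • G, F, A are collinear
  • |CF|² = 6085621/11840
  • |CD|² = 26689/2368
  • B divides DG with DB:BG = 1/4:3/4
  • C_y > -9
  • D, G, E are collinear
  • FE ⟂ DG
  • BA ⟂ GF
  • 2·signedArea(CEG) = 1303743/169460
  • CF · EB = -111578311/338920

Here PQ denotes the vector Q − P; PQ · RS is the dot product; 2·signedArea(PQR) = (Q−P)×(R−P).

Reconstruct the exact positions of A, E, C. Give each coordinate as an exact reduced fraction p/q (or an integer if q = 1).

A = (1247/370, 152/185)
C = (-2083/1480, -5953/740)
E = (-33/229, 2386/229)

1. A_x = 1247/370  [G, F, A are collinear ∩ BA ⟂ GF]
2. A_y = 152/185  [G, F, A are collinear ∩ BA ⟂ GF]
   → A = (1247/370, 152/185)
3. E_x = -33/229  [D, G, E are collinear ∩ FE ⟂ DG]
4. E_y = 2386/229  [D, G, E are collinear ∩ FE ⟂ DG]
   → E = (-33/229, 2386/229)
5. C_x = -2083/1480  [2·signedArea(CEG) = 1303743/169460 ∩ CF · EB = -111578311/338920]
6. C_y = -5953/740  [2·signedArea(CEG) = 1303743/169460 ∩ CF · EB = -111578311/338920]
   → C = (-2083/1480, -5953/740)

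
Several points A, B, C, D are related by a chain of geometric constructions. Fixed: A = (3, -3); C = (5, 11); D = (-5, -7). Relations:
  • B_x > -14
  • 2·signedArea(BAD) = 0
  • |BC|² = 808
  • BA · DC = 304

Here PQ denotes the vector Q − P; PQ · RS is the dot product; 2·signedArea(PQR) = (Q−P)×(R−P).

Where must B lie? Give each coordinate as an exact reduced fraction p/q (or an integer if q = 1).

1. B_x = -13  [2·signedArea(BAD) = 0 ∩ BA · DC = 304]
2. B_y = -11  [2·signedArea(BAD) = 0 ∩ BA · DC = 304]
   → B = (-13, -11)

B = (-13, -11)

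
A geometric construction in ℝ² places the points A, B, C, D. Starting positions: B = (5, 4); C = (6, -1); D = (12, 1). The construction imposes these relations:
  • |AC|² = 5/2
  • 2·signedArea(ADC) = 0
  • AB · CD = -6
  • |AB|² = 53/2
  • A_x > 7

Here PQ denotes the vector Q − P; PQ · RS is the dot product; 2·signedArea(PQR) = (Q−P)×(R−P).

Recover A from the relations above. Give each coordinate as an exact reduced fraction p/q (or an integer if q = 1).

1. A_x = 15/2  [2·signedArea(ADC) = 0 ∩ AB · CD = -6]
2. A_y = -1/2  [2·signedArea(ADC) = 0 ∩ AB · CD = -6]
   → A = (15/2, -1/2)

A = (15/2, -1/2)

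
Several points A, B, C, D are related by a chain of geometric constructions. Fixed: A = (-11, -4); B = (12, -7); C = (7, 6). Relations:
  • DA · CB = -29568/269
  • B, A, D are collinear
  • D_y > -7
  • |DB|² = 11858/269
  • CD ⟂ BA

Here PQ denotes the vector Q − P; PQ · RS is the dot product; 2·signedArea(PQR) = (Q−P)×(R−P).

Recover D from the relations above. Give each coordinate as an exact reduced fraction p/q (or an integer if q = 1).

1. D_x = 1457/269  [B, A, D are collinear ∩ CD ⟂ BA]
2. D_y = -1652/269  [B, A, D are collinear ∩ CD ⟂ BA]
   → D = (1457/269, -1652/269)

D = (1457/269, -1652/269)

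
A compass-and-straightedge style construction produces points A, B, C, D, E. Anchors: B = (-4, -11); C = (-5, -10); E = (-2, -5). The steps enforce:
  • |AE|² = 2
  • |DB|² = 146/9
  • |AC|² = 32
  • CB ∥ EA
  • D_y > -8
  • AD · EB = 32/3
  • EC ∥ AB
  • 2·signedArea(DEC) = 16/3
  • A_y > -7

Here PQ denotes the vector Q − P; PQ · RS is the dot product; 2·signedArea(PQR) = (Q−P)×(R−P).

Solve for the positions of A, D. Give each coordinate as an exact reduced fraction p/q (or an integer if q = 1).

A = (-1, -6)
D = (-7/3, -22/3)

1. A_x = -1  [EC ∥ AB ∩ CB ∥ EA]
2. A_y = -6  [EC ∥ AB ∩ CB ∥ EA]
   → A = (-1, -6)
3. D_x = -7/3  [2·signedArea(DEC) = 16/3 ∩ AD · EB = 32/3]
4. D_y = -22/3  [2·signedArea(DEC) = 16/3 ∩ AD · EB = 32/3]
   → D = (-7/3, -22/3)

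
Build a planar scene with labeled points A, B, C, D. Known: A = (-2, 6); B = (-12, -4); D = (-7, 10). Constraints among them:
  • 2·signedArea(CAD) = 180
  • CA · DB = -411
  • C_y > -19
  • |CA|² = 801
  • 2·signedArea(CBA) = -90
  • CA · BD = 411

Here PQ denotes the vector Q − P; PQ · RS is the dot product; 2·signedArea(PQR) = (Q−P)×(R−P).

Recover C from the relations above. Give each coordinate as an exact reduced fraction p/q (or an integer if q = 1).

1. C_x = -17  [CA · DB = -411 ∩ 2·signedArea(CAD) = 180]
2. C_y = -18  [CA · DB = -411 ∩ 2·signedArea(CAD) = 180]
   → C = (-17, -18)

C = (-17, -18)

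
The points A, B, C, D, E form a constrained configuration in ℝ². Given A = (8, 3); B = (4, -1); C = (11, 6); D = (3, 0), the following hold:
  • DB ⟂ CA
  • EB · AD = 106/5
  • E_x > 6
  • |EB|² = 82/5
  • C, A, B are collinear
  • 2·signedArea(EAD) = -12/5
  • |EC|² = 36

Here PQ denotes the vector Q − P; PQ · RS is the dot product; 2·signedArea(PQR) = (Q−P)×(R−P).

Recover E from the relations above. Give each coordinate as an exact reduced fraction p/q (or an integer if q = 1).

1. E_x = 31/5  [2·signedArea(EAD) = -12/5 ∩ EB · AD = 106/5]
2. E_y = 12/5  [2·signedArea(EAD) = -12/5 ∩ EB · AD = 106/5]
   → E = (31/5, 12/5)

E = (31/5, 12/5)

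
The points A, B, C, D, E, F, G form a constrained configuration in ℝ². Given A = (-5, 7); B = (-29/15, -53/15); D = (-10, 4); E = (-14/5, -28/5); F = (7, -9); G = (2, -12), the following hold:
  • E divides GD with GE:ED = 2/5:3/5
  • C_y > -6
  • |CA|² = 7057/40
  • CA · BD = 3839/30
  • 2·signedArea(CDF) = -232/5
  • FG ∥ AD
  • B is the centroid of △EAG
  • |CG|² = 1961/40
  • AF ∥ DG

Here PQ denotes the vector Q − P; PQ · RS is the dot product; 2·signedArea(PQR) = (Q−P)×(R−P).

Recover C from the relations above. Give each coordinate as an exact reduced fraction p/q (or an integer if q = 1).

C = (-19/20, -113/20)

1. C_x = -19/20  [2·signedArea(CDF) = -232/5 ∩ CA · BD = 3839/30]
2. C_y = -113/20  [2·signedArea(CDF) = -232/5 ∩ CA · BD = 3839/30]
   → C = (-19/20, -113/20)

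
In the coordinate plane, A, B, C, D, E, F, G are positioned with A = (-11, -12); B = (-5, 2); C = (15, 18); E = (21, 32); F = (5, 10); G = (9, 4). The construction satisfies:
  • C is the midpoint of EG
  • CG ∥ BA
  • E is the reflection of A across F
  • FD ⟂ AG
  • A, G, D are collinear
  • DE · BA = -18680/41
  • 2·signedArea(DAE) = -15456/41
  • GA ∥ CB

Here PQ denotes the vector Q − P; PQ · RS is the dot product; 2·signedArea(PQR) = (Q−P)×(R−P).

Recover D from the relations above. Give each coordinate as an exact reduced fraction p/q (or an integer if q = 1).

D = (389/41, 180/41)

1. D_x = 389/41  [A, G, D are collinear ∩ FD ⟂ AG]
2. D_y = 180/41  [A, G, D are collinear ∩ FD ⟂ AG]
   → D = (389/41, 180/41)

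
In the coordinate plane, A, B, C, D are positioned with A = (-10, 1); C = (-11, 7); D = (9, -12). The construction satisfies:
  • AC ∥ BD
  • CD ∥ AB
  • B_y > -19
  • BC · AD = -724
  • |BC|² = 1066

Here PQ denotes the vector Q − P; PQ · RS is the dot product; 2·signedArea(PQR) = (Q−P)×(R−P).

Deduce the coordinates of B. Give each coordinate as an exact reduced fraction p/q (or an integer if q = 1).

1. B_x = 10  [AC ∥ BD ∩ CD ∥ AB]
2. B_y = -18  [AC ∥ BD ∩ CD ∥ AB]
   → B = (10, -18)

B = (10, -18)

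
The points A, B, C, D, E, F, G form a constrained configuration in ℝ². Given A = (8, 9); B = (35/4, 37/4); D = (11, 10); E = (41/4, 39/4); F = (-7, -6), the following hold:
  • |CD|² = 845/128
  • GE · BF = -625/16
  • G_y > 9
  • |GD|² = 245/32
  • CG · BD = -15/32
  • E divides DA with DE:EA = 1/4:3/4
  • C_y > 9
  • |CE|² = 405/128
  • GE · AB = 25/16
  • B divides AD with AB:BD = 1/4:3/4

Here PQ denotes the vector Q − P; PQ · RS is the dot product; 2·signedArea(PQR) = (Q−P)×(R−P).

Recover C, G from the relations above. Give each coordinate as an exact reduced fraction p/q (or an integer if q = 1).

1. G_x = 67/8  [GE · BF = -625/16 ∩ GE · AB = 25/16]
2. G_y = 73/8  [GE · BF = -625/16 ∩ GE · AB = 25/16]
   → G = (67/8, 73/8)
3. C_x = 137/16  [line -9/4·x + -3/4·y + 837/32 = 0 ∩ |CD|² = 845/128]
4. C_y = 147/16  [line -9/4·x + -3/4·y + 837/32 = 0 ∩ |CD|² = 845/128]
   → C = (137/16, 147/16)

C = (137/16, 147/16)
G = (67/8, 73/8)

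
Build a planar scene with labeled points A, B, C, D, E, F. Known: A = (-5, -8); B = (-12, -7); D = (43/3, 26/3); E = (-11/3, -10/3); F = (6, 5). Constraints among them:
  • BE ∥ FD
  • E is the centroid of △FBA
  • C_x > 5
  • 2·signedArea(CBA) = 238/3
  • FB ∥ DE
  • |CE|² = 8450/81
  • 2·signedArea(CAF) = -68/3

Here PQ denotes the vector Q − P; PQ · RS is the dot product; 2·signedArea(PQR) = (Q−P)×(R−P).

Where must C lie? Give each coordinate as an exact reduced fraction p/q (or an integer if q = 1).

1. C_x = 46/9  [2·signedArea(CBA) = 238/3 ∩ 2·signedArea(CAF) = -68/3]
2. C_y = 17/9  [2·signedArea(CBA) = 238/3 ∩ 2·signedArea(CAF) = -68/3]
   → C = (46/9, 17/9)

C = (46/9, 17/9)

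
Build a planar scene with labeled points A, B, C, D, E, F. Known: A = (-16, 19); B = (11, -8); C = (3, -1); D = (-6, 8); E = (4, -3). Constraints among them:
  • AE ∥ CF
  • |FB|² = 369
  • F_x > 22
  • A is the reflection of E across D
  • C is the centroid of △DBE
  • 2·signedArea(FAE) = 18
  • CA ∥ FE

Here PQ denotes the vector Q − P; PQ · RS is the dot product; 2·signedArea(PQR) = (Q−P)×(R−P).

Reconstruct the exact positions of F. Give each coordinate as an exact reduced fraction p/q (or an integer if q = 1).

1. F_x = 23  [CA ∥ FE ∩ AE ∥ CF]
2. F_y = -23  [CA ∥ FE ∩ AE ∥ CF]
   → F = (23, -23)

F = (23, -23)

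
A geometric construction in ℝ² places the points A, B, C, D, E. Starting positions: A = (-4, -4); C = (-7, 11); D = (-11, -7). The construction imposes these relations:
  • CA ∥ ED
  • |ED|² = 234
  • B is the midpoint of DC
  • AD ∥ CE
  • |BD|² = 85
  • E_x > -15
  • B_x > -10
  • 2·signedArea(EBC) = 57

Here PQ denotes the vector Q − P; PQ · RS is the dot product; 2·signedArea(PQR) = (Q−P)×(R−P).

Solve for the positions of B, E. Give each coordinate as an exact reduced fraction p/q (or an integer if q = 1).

B = (-9, 2)
E = (-14, 8)

1. B_x = -9  [B is the midpoint of DC]
2. B_y = 2  [B is the midpoint of DC]
   → B = (-9, 2)
3. E_x = -14  [CA ∥ ED ∩ AD ∥ CE]
4. E_y = 8  [CA ∥ ED ∩ AD ∥ CE]
   → E = (-14, 8)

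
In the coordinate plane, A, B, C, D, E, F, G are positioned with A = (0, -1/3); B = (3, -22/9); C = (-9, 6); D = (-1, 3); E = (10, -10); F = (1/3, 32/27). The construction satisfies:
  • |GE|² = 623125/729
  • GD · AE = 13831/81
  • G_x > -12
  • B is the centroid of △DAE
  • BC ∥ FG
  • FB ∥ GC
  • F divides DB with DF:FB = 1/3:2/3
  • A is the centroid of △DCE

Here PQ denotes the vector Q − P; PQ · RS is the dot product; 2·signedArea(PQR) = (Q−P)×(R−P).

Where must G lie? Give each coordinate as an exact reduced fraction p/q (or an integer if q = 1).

G = (-35/3, 260/27)

1. G_x = -35/3  [FB ∥ GC ∩ BC ∥ FG]
2. G_y = 260/27  [FB ∥ GC ∩ BC ∥ FG]
   → G = (-35/3, 260/27)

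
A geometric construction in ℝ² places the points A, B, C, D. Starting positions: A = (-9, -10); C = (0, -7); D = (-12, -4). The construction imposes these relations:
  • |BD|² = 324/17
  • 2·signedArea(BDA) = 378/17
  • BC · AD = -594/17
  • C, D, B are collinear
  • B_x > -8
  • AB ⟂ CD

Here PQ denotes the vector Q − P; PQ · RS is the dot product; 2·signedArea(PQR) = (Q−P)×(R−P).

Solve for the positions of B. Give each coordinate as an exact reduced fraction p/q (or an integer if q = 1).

B = (-132/17, -86/17)

1. B_x = -132/17  [C, D, B are collinear ∩ AB ⟂ CD]
2. B_y = -86/17  [C, D, B are collinear ∩ AB ⟂ CD]
   → B = (-132/17, -86/17)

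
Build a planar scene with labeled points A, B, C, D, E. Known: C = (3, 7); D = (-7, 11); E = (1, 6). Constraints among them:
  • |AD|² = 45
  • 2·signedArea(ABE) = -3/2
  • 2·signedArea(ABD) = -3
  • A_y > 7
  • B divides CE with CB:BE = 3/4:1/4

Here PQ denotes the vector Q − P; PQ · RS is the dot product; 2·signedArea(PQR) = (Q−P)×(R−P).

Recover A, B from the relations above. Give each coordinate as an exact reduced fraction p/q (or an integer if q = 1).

1. B_x = 3/2  [B divides CE with CB:BE = 3/4:1/4]
2. B_y = 25/4  [B divides CE with CB:BE = 3/4:1/4]
   → B = (3/2, 25/4)
3. A_x = -1  [2·signedArea(ABE) = -3/2 ∩ 2·signedArea(ABD) = -3]
4. A_y = 8  [2·signedArea(ABE) = -3/2 ∩ 2·signedArea(ABD) = -3]
   → A = (-1, 8)

A = (-1, 8)
B = (3/2, 25/4)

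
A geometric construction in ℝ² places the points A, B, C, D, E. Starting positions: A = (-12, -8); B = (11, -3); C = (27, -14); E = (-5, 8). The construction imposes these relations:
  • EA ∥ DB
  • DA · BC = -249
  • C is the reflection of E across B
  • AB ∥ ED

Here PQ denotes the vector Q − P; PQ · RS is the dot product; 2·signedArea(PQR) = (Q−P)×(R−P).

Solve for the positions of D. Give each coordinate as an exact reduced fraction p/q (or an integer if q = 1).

D = (18, 13)

1. D_x = 18  [EA ∥ DB ∩ AB ∥ ED]
2. D_y = 13  [EA ∥ DB ∩ AB ∥ ED]
   → D = (18, 13)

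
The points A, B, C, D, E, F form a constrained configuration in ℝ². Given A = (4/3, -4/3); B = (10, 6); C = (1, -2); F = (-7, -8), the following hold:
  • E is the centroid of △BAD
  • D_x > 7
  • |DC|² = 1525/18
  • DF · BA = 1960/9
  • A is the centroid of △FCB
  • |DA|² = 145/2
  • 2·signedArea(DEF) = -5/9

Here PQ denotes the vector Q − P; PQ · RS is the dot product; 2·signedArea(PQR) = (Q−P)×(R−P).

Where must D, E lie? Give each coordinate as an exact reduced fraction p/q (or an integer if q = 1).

D = (47/6, 25/6)
E = (115/18, 53/18)

1. D_x = 47/6  [line 26/3·x + 22/3·y + -886/9 = 0 ∩ |DA|² = 145/2]
2. D_y = 25/6  [line 26/3·x + 22/3·y + -886/9 = 0 ∩ |DA|² = 145/2]
   → D = (47/6, 25/6)
3. E_x = 115/18  [E is the centroid of △BAD]
4. E_y = 53/18  [E is the centroid of △BAD]
   → E = (115/18, 53/18)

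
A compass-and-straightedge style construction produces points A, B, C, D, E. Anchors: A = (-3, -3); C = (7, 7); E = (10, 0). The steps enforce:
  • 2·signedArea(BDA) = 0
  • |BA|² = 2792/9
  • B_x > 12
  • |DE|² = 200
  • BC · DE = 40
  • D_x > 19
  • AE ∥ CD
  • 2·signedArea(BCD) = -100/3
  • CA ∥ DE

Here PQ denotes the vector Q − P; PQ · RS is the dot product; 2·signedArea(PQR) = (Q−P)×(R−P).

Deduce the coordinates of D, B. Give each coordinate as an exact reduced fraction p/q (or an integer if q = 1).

B = (37/3, 17/3)
D = (20, 10)

1. D_x = 20  [CA ∥ DE ∩ AE ∥ CD]
2. D_y = 10  [CA ∥ DE ∩ AE ∥ CD]
   → D = (20, 10)
3. B_x = 37/3  [2·signedArea(BDA) = 0 ∩ BC · DE = 40]
4. B_y = 17/3  [2·signedArea(BDA) = 0 ∩ BC · DE = 40]
   → B = (37/3, 17/3)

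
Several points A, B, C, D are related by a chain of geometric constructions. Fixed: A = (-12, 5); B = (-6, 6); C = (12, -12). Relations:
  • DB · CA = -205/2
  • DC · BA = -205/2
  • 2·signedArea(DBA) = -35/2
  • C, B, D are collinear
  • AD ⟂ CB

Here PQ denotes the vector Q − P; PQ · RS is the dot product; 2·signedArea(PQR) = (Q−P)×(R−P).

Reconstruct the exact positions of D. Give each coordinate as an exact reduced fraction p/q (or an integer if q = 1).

D = (-17/2, 17/2)

1. D_x = -17/2  [C, B, D are collinear ∩ AD ⟂ CB]
2. D_y = 17/2  [C, B, D are collinear ∩ AD ⟂ CB]
   → D = (-17/2, 17/2)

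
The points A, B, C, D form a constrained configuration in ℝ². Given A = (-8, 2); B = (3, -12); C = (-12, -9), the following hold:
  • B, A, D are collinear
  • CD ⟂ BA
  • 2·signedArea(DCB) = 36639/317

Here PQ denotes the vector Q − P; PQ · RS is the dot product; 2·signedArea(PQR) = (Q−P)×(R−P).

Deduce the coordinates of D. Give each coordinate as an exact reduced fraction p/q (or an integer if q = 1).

1. D_x = -1326/317  [B, A, D are collinear ∩ CD ⟂ BA]
2. D_y = -906/317  [B, A, D are collinear ∩ CD ⟂ BA]
   → D = (-1326/317, -906/317)

D = (-1326/317, -906/317)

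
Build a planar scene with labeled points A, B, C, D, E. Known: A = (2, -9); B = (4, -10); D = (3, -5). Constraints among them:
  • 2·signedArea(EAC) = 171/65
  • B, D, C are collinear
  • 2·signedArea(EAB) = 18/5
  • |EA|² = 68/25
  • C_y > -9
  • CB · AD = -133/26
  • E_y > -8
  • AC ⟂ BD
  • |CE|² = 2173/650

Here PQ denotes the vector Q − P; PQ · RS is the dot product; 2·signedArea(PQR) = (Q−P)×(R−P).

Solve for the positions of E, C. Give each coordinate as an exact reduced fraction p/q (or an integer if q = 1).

1. C_x = 97/26  [B, D, C are collinear ∩ AC ⟂ BD]
2. C_y = -225/26  [B, D, C are collinear ∩ AC ⟂ BD]
   → C = (97/26, -225/26)
3. E_x = 12/5  [2·signedArea(EAB) = 18/5 ∩ 2·signedArea(EAC) = 171/65]
4. E_y = -37/5  [2·signedArea(EAB) = 18/5 ∩ 2·signedArea(EAC) = 171/65]
   → E = (12/5, -37/5)

C = (97/26, -225/26)
E = (12/5, -37/5)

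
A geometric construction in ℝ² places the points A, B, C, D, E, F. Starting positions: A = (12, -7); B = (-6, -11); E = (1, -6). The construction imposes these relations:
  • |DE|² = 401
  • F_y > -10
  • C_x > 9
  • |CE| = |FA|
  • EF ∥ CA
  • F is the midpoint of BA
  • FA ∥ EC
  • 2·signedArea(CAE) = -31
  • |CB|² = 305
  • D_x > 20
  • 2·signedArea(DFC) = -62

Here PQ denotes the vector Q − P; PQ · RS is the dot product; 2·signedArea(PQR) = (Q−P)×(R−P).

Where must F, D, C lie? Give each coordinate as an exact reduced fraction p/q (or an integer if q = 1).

1. F_x = 3  [F is the midpoint of BA]
2. F_y = -9  [F is the midpoint of BA]
   → F = (3, -9)
3. C_x = 10  [EF ∥ CA ∩ FA ∥ EC]
4. C_y = -4  [EF ∥ CA ∩ FA ∥ EC]
   → C = (10, -4)
5. D_x = 21  [line -5·x + 7·y + 140 = 0 ∩ |DE|² = 401]
6. D_y = -5  [line -5·x + 7·y + 140 = 0 ∩ |DE|² = 401]
   → D = (21, -5)

C = (10, -4)
D = (21, -5)
F = (3, -9)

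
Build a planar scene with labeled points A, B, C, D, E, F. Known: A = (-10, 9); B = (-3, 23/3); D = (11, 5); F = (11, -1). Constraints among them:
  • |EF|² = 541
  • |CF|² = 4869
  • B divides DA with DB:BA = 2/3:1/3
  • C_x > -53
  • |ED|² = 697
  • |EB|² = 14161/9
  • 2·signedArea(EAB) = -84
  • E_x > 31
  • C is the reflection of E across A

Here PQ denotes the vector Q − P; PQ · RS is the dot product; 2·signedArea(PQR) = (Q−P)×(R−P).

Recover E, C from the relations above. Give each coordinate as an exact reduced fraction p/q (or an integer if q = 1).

C = (-52, 29)
E = (32, -11)

1. E_x = 32  [line 4/3·x + 7·y + 103/3 = 0 ∩ |EB|² = 14161/9]
2. E_y = -11  [line 4/3·x + 7·y + 103/3 = 0 ∩ |EB|² = 14161/9]
   → E = (32, -11)
3. C_x = -52  [C is the reflection of E across A]
4. C_y = 29  [C is the reflection of E across A]
   → C = (-52, 29)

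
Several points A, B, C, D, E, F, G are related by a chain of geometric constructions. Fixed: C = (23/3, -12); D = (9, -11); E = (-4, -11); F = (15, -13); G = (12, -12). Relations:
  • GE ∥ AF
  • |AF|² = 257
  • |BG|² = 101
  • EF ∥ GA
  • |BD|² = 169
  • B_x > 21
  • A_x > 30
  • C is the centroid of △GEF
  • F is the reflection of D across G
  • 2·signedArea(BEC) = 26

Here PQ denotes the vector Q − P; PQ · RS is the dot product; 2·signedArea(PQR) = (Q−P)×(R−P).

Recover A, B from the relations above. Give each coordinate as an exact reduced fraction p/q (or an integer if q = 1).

1. A_x = 31  [GE ∥ AF ∩ EF ∥ GA]
2. A_y = -14  [GE ∥ AF ∩ EF ∥ GA]
   → A = (31, -14)
3. B_x = 22  [line 1·x + 35/3·y + 319/3 = 0 ∩ |BG|² = 101]
4. B_y = -11  [line 1·x + 35/3·y + 319/3 = 0 ∩ |BG|² = 101]
   → B = (22, -11)

A = (31, -14)
B = (22, -11)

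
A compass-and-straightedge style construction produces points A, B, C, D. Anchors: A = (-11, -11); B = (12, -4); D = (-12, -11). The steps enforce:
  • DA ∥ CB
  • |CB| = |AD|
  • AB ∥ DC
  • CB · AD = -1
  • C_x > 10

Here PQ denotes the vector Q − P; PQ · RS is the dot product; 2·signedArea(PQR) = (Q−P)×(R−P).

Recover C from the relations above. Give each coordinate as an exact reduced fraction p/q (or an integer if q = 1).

1. C_x = 11  [DA ∥ CB ∩ AB ∥ DC]
2. C_y = -4  [DA ∥ CB ∩ AB ∥ DC]
   → C = (11, -4)

C = (11, -4)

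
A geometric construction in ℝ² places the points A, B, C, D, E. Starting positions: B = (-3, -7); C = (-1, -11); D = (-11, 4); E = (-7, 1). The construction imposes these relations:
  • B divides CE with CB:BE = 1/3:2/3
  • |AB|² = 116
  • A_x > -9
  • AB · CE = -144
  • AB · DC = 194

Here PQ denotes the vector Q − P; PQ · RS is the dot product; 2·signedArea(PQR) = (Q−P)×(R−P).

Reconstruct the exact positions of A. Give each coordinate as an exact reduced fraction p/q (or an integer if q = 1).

A = (-43/5, 11/5)

1. A_x = -43/5  [AB · DC = 194 ∩ AB · CE = -144]
2. A_y = 11/5  [AB · DC = 194 ∩ AB · CE = -144]
   → A = (-43/5, 11/5)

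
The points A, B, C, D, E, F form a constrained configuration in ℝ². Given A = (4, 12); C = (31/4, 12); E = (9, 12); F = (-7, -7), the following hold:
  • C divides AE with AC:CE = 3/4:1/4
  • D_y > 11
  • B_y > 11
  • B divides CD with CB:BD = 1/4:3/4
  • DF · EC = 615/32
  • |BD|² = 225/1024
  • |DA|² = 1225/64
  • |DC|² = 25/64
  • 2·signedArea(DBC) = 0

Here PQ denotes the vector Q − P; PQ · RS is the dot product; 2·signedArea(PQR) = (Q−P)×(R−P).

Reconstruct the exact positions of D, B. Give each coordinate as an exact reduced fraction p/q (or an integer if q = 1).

1. D_x = 67/8  [DF · EC = 615/32]
2. D_y = 12  [|DA|² = 1225/64]
   → D = (67/8, 12)
3. B_x = 253/32  [2·signedArea(DBC) = 0 ∩ B divides CD with CB:BD = 1/4:3/4]
4. B_y = 12  [2·signedArea(DBC) = 0 ∩ B divides CD with CB:BD = 1/4:3/4]
   → B = (253/32, 12)

B = (253/32, 12)
D = (67/8, 12)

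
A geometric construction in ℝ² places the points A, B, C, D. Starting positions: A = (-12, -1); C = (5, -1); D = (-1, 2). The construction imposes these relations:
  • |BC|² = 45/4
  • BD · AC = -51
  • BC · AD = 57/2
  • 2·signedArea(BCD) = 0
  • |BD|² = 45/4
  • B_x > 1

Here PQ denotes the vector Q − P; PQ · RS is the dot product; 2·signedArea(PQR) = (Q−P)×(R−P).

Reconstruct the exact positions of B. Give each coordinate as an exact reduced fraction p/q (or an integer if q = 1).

1. B_x = 2  [2·signedArea(BCD) = 0 ∩ BC · AD = 57/2]
2. B_y = 1/2  [2·signedArea(BCD) = 0 ∩ BC · AD = 57/2]
   → B = (2, 1/2)

B = (2, 1/2)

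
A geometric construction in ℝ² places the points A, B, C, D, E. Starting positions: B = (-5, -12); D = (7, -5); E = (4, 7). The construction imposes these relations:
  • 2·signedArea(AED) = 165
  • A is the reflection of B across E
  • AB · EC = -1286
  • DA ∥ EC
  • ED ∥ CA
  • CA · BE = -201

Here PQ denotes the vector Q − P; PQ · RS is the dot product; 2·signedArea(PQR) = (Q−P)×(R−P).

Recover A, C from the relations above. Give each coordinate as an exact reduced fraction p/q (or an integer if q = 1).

1. A_x = 13  [A is the reflection of B across E]
2. A_y = 26  [A is the reflection of B across E]
   → A = (13, 26)
3. C_x = 10  [ED ∥ CA ∩ DA ∥ EC]
4. C_y = 38  [ED ∥ CA ∩ DA ∥ EC]
   → C = (10, 38)

A = (13, 26)
C = (10, 38)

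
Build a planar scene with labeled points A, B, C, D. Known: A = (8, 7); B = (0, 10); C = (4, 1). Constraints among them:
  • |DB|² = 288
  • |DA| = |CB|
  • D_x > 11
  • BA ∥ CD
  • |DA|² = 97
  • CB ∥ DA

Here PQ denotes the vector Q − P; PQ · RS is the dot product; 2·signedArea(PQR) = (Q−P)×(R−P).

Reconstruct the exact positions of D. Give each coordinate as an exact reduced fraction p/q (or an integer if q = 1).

1. D_x = 12  [CB ∥ DA ∩ BA ∥ CD]
2. D_y = -2  [CB ∥ DA ∩ BA ∥ CD]
   → D = (12, -2)

D = (12, -2)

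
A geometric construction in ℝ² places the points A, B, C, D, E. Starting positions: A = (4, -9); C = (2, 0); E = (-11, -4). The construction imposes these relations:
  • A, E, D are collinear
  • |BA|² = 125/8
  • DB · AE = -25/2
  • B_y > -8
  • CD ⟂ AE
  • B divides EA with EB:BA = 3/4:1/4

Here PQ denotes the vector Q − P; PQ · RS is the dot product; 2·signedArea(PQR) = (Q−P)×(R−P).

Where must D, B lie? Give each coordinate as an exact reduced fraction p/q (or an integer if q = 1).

B = (1/4, -31/4)
D = (-1/2, -15/2)

1. D_x = -1/2  [A, E, D are collinear ∩ CD ⟂ AE]
2. D_y = -15/2  [A, E, D are collinear ∩ CD ⟂ AE]
   → D = (-1/2, -15/2)
3. B_x = 1/4  [B divides EA with EB:BA = 3/4:1/4]
4. B_y = -31/4  [B divides EA with EB:BA = 3/4:1/4]
   → B = (1/4, -31/4)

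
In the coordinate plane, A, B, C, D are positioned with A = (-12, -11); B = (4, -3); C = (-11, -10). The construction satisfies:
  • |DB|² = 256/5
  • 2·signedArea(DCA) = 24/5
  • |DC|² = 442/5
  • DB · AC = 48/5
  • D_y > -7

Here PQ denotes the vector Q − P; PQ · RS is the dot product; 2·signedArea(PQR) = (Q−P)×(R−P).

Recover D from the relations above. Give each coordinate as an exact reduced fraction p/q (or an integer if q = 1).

D = (-12/5, -31/5)

1. D_x = -12/5  [2·signedArea(DCA) = 24/5 ∩ DB · AC = 48/5]
2. D_y = -31/5  [2·signedArea(DCA) = 24/5 ∩ DB · AC = 48/5]
   → D = (-12/5, -31/5)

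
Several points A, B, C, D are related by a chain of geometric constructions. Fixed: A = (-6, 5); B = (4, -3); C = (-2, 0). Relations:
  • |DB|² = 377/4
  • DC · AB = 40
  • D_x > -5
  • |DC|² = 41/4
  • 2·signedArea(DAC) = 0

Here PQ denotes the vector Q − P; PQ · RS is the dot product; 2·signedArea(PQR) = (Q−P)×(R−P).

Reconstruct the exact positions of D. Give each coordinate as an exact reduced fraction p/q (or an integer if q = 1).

D = (-4, 5/2)

1. D_x = -4  [2·signedArea(DAC) = 0 ∩ DC · AB = 40]
2. D_y = 5/2  [2·signedArea(DAC) = 0 ∩ DC · AB = 40]
   → D = (-4, 5/2)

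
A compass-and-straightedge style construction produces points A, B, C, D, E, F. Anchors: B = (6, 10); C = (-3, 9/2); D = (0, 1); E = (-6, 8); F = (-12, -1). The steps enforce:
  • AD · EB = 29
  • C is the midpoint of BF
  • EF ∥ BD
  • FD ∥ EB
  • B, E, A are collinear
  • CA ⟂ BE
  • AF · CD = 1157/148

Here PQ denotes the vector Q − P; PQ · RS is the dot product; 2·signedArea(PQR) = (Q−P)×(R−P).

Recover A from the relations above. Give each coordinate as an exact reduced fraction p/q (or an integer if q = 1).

1. A_x = -135/37  [B, E, A are collinear ∩ CA ⟂ BE]
2. A_y = 621/74  [B, E, A are collinear ∩ CA ⟂ BE]
   → A = (-135/37, 621/74)

A = (-135/37, 621/74)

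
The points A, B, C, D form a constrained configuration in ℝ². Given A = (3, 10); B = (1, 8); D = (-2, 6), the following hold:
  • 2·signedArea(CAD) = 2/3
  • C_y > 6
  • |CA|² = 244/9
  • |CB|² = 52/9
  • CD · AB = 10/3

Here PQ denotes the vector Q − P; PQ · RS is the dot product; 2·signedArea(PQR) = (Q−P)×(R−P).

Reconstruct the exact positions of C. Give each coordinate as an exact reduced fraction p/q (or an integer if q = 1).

1. C_x = -1  [CD · AB = 10/3 ∩ 2·signedArea(CAD) = 2/3]
2. C_y = 20/3  [CD · AB = 10/3 ∩ 2·signedArea(CAD) = 2/3]
   → C = (-1, 20/3)

C = (-1, 20/3)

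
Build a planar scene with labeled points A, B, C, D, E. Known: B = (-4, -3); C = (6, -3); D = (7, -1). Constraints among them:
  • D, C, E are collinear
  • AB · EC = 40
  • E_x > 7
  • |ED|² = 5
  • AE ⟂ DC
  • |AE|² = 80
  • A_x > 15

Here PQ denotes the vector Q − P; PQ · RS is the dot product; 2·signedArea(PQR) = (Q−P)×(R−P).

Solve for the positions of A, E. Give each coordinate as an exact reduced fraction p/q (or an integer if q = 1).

A = (16, -3)
E = (8, 1)

1. E_x = 8  [line 2·x + -1·y + -15 = 0 ∩ |ED|² = 5]
2. E_y = 1  [line 2·x + -1·y + -15 = 0 ∩ |ED|² = 5]
   → E = (8, 1)
3. A_x = 16  [line 2·x + 4·y + -20 = 0 ∩ |AE|² = 80]
4. A_y = -3  [line 2·x + 4·y + -20 = 0 ∩ |AE|² = 80]
   → A = (16, -3)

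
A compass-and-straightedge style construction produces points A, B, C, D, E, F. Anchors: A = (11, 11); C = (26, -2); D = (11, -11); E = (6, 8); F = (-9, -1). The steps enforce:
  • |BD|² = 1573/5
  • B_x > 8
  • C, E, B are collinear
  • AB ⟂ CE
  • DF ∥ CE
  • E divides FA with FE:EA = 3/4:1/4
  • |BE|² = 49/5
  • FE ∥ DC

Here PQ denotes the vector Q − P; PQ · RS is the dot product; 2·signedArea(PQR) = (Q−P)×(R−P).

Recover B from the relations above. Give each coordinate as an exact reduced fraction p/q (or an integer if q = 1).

B = (44/5, 33/5)

1. B_x = 44/5  [C, E, B are collinear ∩ AB ⟂ CE]
2. B_y = 33/5  [C, E, B are collinear ∩ AB ⟂ CE]
   → B = (44/5, 33/5)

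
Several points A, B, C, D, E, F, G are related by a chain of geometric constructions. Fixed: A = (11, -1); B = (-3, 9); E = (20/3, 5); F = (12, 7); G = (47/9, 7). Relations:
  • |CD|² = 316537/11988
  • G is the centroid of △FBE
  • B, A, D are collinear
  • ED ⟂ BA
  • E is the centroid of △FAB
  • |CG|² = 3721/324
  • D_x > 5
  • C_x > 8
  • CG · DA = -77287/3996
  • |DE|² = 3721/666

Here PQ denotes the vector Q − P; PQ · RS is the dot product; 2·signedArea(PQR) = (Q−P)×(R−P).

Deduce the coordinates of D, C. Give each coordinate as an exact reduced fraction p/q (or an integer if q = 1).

C = (155/18, 7)
D = (1175/222, 683/222)

1. D_x = 1175/222  [B, A, D are collinear ∩ ED ⟂ BA]
2. D_y = 683/222  [B, A, D are collinear ∩ ED ⟂ BA]
   → D = (1175/222, 683/222)
3. C_x = 155/18  [line -1267/222·x + 905/222·y + 82355/3996 = 0 ∩ |CG|² = 3721/324]
4. C_y = 7  [line -1267/222·x + 905/222·y + 82355/3996 = 0 ∩ |CG|² = 3721/324]
   → C = (155/18, 7)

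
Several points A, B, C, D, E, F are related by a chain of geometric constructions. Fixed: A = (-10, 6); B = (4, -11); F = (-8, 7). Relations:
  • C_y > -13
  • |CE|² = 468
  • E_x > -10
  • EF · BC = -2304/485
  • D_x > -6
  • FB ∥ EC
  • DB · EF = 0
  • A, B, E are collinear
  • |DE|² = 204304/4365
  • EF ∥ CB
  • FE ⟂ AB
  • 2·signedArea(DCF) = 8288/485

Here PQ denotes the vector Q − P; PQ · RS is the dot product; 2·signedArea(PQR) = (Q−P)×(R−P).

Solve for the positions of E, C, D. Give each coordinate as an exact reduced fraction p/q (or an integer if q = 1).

C = (1124/485, -6007/485)
D = (-16/3, 1/3)
E = (-4696/485, 2723/485)

1. E_x = -4696/485  [A, B, E are collinear ∩ FE ⟂ AB]
2. E_y = 2723/485  [A, B, E are collinear ∩ FE ⟂ AB]
   → E = (-4696/485, 2723/485)
3. C_x = 1124/485  [EF ∥ CB ∩ FB ∥ EC]
4. C_y = -6007/485  [EF ∥ CB ∩ FB ∥ EC]
   → C = (1124/485, -6007/485)
5. D_x = -16/3  [DB · EF = 0 ∩ 2·signedArea(DCF) = 8288/485]
6. D_y = 1/3  [DB · EF = 0 ∩ 2·signedArea(DCF) = 8288/485]
   → D = (-16/3, 1/3)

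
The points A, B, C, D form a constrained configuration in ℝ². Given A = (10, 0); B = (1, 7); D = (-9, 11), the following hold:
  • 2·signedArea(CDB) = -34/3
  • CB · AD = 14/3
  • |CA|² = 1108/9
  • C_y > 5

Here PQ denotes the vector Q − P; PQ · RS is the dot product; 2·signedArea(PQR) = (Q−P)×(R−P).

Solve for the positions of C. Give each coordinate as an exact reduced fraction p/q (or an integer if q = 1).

1. C_x = 2/3  [CB · AD = 14/3 ∩ 2·signedArea(CDB) = -34/3]
2. C_y = 6  [CB · AD = 14/3 ∩ 2·signedArea(CDB) = -34/3]
   → C = (2/3, 6)

C = (2/3, 6)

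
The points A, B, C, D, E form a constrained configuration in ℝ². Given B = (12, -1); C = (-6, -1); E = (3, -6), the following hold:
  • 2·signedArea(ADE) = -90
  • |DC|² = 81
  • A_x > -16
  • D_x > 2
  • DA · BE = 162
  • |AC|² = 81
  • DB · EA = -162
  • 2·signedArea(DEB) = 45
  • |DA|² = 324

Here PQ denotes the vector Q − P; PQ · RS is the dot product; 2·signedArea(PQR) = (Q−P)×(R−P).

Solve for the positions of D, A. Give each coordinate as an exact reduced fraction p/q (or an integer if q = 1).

1. D_x = 3  [line -5·x + 9·y + 24 = 0 ∩ |DC|² = 81]
2. D_y = -1  [line -5·x + 9·y + 24 = 0 ∩ |DC|² = 81]
   → D = (3, -1)
3. A_x = -15  [2·signedArea(ADE) = -90 ∩ DA · BE = 162]
4. A_y = -1  [2·signedArea(ADE) = -90 ∩ DA · BE = 162]
   → A = (-15, -1)

A = (-15, -1)
D = (3, -1)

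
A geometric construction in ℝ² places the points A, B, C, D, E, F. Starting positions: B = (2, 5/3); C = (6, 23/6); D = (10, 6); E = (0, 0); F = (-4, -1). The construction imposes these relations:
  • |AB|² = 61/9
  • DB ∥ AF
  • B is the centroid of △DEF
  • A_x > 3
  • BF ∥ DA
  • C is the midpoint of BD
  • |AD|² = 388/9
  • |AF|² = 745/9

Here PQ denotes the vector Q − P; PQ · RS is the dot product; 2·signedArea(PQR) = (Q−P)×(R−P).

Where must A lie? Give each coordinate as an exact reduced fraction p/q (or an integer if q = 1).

1. A_x = 4  [DB ∥ AF ∩ BF ∥ DA]
2. A_y = 10/3  [DB ∥ AF ∩ BF ∥ DA]
   → A = (4, 10/3)

A = (4, 10/3)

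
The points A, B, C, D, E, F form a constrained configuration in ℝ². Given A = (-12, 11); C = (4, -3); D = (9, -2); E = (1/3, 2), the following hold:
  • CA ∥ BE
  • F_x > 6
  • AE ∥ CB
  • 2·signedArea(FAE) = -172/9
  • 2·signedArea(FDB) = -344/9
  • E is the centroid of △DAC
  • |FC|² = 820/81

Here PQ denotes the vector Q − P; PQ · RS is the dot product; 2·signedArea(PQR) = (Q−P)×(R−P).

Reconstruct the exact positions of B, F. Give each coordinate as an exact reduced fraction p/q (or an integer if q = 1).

1. B_x = 49/3  [CA ∥ BE ∩ AE ∥ CB]
2. B_y = -12  [CA ∥ BE ∩ AE ∥ CB]
   → B = (49/3, -12)
3. F_x = 62/9  [2·signedArea(FAE) = -172/9 ∩ 2·signedArea(FDB) = -344/9]
4. F_y = -13/3  [2·signedArea(FAE) = -172/9 ∩ 2·signedArea(FDB) = -344/9]
   → F = (62/9, -13/3)

B = (49/3, -12)
F = (62/9, -13/3)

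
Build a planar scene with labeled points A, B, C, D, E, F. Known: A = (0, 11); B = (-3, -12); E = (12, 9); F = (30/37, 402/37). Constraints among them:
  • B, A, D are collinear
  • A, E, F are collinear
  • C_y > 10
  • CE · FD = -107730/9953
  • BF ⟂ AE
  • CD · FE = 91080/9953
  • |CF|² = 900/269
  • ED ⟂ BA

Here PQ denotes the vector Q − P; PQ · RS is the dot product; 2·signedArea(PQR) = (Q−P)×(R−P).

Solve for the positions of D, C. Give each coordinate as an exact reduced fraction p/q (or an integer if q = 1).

C = (-9180/9953, 102318/9953)
D = (-15/269, 2844/269)

1. D_x = -15/269  [B, A, D are collinear ∩ ED ⟂ BA]
2. D_y = 2844/269  [B, A, D are collinear ∩ ED ⟂ BA]
   → D = (-15/269, 2844/269)
3. C_x = -9180/9953  [CD · FE = 91080/9953 ∩ CE · FD = -107730/9953]
4. C_y = 102318/9953  [CD · FE = 91080/9953 ∩ CE · FD = -107730/9953]
   → C = (-9180/9953, 102318/9953)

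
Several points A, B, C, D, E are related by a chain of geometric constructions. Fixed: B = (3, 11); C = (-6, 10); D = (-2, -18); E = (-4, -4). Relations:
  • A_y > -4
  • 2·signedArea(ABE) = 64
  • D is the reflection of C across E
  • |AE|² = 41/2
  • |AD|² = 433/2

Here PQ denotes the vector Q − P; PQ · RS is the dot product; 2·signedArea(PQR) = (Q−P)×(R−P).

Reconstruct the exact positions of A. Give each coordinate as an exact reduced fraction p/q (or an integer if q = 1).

1. A_x = 1/2  [line 15·x + -7·y + -32 = 0 ∩ |AD|² = 433/2]
2. A_y = -7/2  [line 15·x + -7·y + -32 = 0 ∩ |AD|² = 433/2]
   → A = (1/2, -7/2)

A = (1/2, -7/2)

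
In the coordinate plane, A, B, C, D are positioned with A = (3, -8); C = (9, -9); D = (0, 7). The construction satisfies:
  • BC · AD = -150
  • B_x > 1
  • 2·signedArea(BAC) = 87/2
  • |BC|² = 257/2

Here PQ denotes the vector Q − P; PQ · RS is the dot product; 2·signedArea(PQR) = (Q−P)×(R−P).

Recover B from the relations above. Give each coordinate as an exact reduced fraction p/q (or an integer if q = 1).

B = (3/2, -1/2)

1. B_x = 3/2  [BC · AD = -150 ∩ 2·signedArea(BAC) = 87/2]
2. B_y = -1/2  [BC · AD = -150 ∩ 2·signedArea(BAC) = 87/2]
   → B = (3/2, -1/2)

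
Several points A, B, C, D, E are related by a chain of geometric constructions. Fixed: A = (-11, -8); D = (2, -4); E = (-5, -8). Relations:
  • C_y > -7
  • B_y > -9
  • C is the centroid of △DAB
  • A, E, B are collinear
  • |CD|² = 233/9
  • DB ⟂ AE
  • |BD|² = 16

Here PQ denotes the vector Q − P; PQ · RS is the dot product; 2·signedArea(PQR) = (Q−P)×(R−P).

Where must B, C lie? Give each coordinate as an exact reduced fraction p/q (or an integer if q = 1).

B = (2, -8)
C = (-7/3, -20/3)

1. B_x = 2  [A, E, B are collinear ∩ DB ⟂ AE]
2. B_y = -8  [A, E, B are collinear ∩ DB ⟂ AE]
   → B = (2, -8)
3. C_x = -7/3  [C is the centroid of △DAB]
4. C_y = -20/3  [C is the centroid of △DAB]
   → C = (-7/3, -20/3)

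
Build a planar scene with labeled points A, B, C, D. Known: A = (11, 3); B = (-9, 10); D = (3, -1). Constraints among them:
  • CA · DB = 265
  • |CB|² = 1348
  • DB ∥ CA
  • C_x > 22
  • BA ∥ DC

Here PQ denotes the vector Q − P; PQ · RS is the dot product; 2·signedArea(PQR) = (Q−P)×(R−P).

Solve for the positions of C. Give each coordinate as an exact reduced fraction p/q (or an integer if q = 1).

C = (23, -8)

1. C_x = 23  [DB ∥ CA ∩ BA ∥ DC]
2. C_y = -8  [DB ∥ CA ∩ BA ∥ DC]
   → C = (23, -8)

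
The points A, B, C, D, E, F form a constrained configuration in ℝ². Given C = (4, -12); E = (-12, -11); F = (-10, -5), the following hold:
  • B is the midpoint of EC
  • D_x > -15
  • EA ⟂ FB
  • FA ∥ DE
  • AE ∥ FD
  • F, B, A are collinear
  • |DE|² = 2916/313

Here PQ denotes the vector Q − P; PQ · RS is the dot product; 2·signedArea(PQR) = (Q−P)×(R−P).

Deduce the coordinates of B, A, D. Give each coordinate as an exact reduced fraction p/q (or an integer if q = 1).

A = (-2482/313, -2267/313)
B = (-4, -23/2)
D = (-4404/313, -2741/313)

1. B_x = -4  [B is the midpoint of EC]
2. B_y = -23/2  [B is the midpoint of EC]
   → B = (-4, -23/2)
3. A_x = -2482/313  [F, B, A are collinear ∩ EA ⟂ FB]
4. A_y = -2267/313  [F, B, A are collinear ∩ EA ⟂ FB]
   → A = (-2482/313, -2267/313)
5. D_x = -4404/313  [FA ∥ DE ∩ AE ∥ FD]
6. D_y = -2741/313  [FA ∥ DE ∩ AE ∥ FD]
   → D = (-4404/313, -2741/313)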